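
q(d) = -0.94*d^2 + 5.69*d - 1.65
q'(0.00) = 5.69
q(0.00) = -1.65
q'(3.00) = 0.05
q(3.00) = 6.96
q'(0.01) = 5.67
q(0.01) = -1.59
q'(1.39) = 3.08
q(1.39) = 4.44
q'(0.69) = 4.39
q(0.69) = 1.83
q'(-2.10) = 9.64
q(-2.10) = -17.74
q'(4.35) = -2.49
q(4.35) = 5.31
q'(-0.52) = 6.67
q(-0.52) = -4.86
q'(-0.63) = 6.87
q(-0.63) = -5.61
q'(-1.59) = 8.68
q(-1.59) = -13.07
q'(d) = 5.69 - 1.88*d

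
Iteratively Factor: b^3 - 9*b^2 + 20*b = (b - 4)*(b^2 - 5*b) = b*(b - 4)*(b - 5)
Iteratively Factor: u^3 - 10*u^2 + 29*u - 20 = (u - 4)*(u^2 - 6*u + 5) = (u - 4)*(u - 1)*(u - 5)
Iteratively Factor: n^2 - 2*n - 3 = (n - 3)*(n + 1)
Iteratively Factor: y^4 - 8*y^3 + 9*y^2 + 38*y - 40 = (y - 5)*(y^3 - 3*y^2 - 6*y + 8) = (y - 5)*(y + 2)*(y^2 - 5*y + 4) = (y - 5)*(y - 4)*(y + 2)*(y - 1)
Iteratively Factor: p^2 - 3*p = (p)*(p - 3)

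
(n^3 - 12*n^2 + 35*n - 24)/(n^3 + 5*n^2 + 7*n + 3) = (n^3 - 12*n^2 + 35*n - 24)/(n^3 + 5*n^2 + 7*n + 3)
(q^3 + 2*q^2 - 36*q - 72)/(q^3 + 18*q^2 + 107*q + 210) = (q^2 - 4*q - 12)/(q^2 + 12*q + 35)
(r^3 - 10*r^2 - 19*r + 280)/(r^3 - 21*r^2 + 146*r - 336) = (r + 5)/(r - 6)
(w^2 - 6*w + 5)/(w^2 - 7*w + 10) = (w - 1)/(w - 2)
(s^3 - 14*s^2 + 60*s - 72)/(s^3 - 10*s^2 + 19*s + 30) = (s^2 - 8*s + 12)/(s^2 - 4*s - 5)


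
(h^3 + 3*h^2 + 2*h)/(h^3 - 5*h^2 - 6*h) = (h + 2)/(h - 6)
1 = 1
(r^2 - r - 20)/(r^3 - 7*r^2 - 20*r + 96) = (r - 5)/(r^2 - 11*r + 24)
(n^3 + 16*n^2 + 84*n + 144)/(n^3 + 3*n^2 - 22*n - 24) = (n^2 + 10*n + 24)/(n^2 - 3*n - 4)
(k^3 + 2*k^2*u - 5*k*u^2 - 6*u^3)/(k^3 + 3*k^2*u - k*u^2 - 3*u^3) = (-k + 2*u)/(-k + u)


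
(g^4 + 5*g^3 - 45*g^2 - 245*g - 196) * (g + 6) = g^5 + 11*g^4 - 15*g^3 - 515*g^2 - 1666*g - 1176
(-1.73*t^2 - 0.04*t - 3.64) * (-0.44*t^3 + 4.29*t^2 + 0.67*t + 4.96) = 0.7612*t^5 - 7.4041*t^4 + 0.2709*t^3 - 24.2232*t^2 - 2.6372*t - 18.0544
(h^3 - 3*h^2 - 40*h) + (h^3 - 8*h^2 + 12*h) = 2*h^3 - 11*h^2 - 28*h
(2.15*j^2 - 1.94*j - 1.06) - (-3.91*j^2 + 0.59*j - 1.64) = 6.06*j^2 - 2.53*j + 0.58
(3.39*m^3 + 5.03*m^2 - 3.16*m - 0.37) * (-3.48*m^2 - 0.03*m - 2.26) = -11.7972*m^5 - 17.6061*m^4 + 3.1845*m^3 - 9.9854*m^2 + 7.1527*m + 0.8362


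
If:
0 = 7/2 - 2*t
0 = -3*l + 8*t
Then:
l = 14/3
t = 7/4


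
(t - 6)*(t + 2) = t^2 - 4*t - 12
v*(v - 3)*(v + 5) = v^3 + 2*v^2 - 15*v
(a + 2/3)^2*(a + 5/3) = a^3 + 3*a^2 + 8*a/3 + 20/27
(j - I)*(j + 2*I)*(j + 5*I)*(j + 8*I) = j^4 + 14*I*j^3 - 51*j^2 - 14*I*j - 80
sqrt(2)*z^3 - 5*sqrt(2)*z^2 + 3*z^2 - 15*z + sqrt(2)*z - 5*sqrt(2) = (z - 5)*(z + sqrt(2))*(sqrt(2)*z + 1)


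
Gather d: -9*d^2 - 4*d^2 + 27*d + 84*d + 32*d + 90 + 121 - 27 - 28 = -13*d^2 + 143*d + 156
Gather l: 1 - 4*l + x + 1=-4*l + x + 2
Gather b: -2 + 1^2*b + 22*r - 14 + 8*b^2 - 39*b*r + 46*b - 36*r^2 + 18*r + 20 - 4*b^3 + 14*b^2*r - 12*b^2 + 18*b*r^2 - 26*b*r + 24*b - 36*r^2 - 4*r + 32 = -4*b^3 + b^2*(14*r - 4) + b*(18*r^2 - 65*r + 71) - 72*r^2 + 36*r + 36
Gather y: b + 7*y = b + 7*y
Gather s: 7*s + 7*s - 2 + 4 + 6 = 14*s + 8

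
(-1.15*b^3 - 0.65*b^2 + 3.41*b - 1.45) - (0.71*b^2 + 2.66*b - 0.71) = -1.15*b^3 - 1.36*b^2 + 0.75*b - 0.74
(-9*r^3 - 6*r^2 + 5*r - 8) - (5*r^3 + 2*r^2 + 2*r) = -14*r^3 - 8*r^2 + 3*r - 8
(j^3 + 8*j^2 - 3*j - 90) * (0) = 0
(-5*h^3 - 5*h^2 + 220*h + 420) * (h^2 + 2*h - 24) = -5*h^5 - 15*h^4 + 330*h^3 + 980*h^2 - 4440*h - 10080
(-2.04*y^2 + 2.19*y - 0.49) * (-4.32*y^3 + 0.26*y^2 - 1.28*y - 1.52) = 8.8128*y^5 - 9.9912*y^4 + 5.2974*y^3 + 0.1702*y^2 - 2.7016*y + 0.7448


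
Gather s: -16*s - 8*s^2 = -8*s^2 - 16*s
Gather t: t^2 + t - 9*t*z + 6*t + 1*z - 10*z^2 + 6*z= t^2 + t*(7 - 9*z) - 10*z^2 + 7*z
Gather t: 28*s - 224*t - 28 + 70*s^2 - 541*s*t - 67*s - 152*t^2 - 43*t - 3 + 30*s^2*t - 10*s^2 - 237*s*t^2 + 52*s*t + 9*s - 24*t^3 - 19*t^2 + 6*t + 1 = 60*s^2 - 30*s - 24*t^3 + t^2*(-237*s - 171) + t*(30*s^2 - 489*s - 261) - 30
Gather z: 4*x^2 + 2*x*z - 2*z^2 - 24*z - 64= 4*x^2 - 2*z^2 + z*(2*x - 24) - 64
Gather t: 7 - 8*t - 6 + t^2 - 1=t^2 - 8*t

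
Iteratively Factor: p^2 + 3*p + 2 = (p + 1)*(p + 2)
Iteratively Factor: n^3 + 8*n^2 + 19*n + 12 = (n + 4)*(n^2 + 4*n + 3) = (n + 3)*(n + 4)*(n + 1)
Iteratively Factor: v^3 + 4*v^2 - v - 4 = (v - 1)*(v^2 + 5*v + 4) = (v - 1)*(v + 4)*(v + 1)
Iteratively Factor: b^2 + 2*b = (b)*(b + 2)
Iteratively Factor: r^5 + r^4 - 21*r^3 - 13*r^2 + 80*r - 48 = (r - 1)*(r^4 + 2*r^3 - 19*r^2 - 32*r + 48) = (r - 1)*(r + 4)*(r^3 - 2*r^2 - 11*r + 12) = (r - 4)*(r - 1)*(r + 4)*(r^2 + 2*r - 3) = (r - 4)*(r - 1)*(r + 3)*(r + 4)*(r - 1)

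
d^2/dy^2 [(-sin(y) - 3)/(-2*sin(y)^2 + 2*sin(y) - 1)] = (-4*sin(y)^5 - 52*sin(y)^4 + 56*sin(y)^3 + 82*sin(y)^2 - 91*sin(y) + 16)/(-2*sin(y) - cos(2*y) + 2)^3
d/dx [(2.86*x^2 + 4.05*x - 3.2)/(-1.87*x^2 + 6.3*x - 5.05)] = (25.5915*x^2 - 40.854*x - 0.292499999999997)/(3.4969*x^4 - 23.562*x^3 + 58.577*x^2 - 63.63*x + 25.5025)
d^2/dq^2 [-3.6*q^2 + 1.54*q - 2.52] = -7.20000000000000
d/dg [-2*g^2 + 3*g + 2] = 3 - 4*g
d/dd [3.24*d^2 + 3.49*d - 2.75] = 6.48*d + 3.49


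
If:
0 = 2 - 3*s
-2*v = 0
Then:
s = 2/3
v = 0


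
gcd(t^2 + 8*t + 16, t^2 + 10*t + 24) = t + 4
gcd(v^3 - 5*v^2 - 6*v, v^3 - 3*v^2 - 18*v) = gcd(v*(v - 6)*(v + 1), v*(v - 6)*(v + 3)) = v^2 - 6*v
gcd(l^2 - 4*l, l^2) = l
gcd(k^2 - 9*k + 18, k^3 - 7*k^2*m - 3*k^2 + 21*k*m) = k - 3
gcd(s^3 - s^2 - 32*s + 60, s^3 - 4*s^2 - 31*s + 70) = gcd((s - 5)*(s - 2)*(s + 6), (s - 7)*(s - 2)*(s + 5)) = s - 2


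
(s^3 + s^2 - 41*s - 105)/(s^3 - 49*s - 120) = (s - 7)/(s - 8)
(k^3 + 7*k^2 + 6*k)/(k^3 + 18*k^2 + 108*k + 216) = k*(k + 1)/(k^2 + 12*k + 36)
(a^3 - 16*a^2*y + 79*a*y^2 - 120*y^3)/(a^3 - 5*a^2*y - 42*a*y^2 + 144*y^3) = (a - 5*y)/(a + 6*y)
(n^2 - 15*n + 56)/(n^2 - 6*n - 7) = (n - 8)/(n + 1)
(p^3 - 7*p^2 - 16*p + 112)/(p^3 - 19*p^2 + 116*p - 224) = (p + 4)/(p - 8)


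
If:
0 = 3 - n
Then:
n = 3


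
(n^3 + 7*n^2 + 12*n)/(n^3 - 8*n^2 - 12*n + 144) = n*(n + 3)/(n^2 - 12*n + 36)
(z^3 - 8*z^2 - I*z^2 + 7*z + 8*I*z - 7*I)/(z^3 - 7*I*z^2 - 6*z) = (z^2 - 8*z + 7)/(z*(z - 6*I))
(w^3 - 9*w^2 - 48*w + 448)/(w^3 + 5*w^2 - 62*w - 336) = (w - 8)/(w + 6)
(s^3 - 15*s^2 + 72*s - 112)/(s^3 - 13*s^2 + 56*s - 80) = (s - 7)/(s - 5)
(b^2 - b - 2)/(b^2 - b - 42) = (-b^2 + b + 2)/(-b^2 + b + 42)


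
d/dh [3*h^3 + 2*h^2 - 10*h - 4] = 9*h^2 + 4*h - 10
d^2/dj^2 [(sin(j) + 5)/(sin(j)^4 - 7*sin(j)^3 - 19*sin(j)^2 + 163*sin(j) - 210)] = (-9*sin(j)^6 + 132*sin(j)^5 - 646*sin(j)^4 + 906*sin(j)^3 + 1445*sin(j)^2 - 4422*sin(j) + 2354)/((sin(j) - 7)^3*(sin(j) - 3)^3*(sin(j) - 2)^3)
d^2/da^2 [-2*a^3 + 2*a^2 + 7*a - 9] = 4 - 12*a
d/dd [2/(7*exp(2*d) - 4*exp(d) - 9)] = (8 - 28*exp(d))*exp(d)/(-7*exp(2*d) + 4*exp(d) + 9)^2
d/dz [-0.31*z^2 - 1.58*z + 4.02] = -0.62*z - 1.58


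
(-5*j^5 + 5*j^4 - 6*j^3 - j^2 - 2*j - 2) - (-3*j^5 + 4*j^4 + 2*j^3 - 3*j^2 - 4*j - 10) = -2*j^5 + j^4 - 8*j^3 + 2*j^2 + 2*j + 8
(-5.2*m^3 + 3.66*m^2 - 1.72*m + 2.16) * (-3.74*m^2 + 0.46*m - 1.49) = 19.448*m^5 - 16.0804*m^4 + 15.8644*m^3 - 14.323*m^2 + 3.5564*m - 3.2184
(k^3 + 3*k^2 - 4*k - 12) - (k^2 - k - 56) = k^3 + 2*k^2 - 3*k + 44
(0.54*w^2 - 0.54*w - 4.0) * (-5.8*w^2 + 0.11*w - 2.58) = -3.132*w^4 + 3.1914*w^3 + 21.7474*w^2 + 0.9532*w + 10.32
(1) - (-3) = 4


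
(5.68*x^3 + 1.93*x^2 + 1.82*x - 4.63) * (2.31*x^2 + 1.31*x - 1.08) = 13.1208*x^5 + 11.8991*x^4 + 0.5981*x^3 - 10.3955*x^2 - 8.0309*x + 5.0004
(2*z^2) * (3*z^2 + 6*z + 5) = 6*z^4 + 12*z^3 + 10*z^2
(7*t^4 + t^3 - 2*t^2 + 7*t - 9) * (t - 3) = 7*t^5 - 20*t^4 - 5*t^3 + 13*t^2 - 30*t + 27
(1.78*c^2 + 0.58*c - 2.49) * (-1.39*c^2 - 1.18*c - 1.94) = -2.4742*c^4 - 2.9066*c^3 - 0.6765*c^2 + 1.813*c + 4.8306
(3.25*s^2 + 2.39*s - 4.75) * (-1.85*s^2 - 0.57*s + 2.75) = -6.0125*s^4 - 6.274*s^3 + 16.3627*s^2 + 9.28*s - 13.0625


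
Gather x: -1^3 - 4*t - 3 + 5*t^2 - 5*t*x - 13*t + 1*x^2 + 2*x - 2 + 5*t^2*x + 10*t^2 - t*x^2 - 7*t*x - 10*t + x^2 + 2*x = 15*t^2 - 27*t + x^2*(2 - t) + x*(5*t^2 - 12*t + 4) - 6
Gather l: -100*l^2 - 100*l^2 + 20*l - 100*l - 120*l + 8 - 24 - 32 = -200*l^2 - 200*l - 48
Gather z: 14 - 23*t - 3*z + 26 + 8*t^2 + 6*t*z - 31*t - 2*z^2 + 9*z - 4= 8*t^2 - 54*t - 2*z^2 + z*(6*t + 6) + 36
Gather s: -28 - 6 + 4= -30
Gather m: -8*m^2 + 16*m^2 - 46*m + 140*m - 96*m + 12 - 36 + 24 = 8*m^2 - 2*m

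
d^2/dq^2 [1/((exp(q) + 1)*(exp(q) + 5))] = (4*exp(3*q) + 18*exp(2*q) + 16*exp(q) - 30)*exp(q)/(exp(6*q) + 18*exp(5*q) + 123*exp(4*q) + 396*exp(3*q) + 615*exp(2*q) + 450*exp(q) + 125)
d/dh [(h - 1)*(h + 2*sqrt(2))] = 2*h - 1 + 2*sqrt(2)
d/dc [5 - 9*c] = -9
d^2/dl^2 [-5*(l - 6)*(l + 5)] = -10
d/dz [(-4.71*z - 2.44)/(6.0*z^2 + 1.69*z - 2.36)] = (28.26*z^2 + 29.28*z + 15.2392)/(36.0*z^4 + 20.28*z^3 - 25.4639*z^2 - 7.9768*z + 5.5696)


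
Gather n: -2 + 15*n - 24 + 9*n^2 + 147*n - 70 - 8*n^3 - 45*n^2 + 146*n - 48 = -8*n^3 - 36*n^2 + 308*n - 144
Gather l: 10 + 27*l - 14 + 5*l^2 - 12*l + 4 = 5*l^2 + 15*l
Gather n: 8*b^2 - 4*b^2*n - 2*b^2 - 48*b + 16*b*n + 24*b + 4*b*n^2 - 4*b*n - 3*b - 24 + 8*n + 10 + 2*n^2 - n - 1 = 6*b^2 - 27*b + n^2*(4*b + 2) + n*(-4*b^2 + 12*b + 7) - 15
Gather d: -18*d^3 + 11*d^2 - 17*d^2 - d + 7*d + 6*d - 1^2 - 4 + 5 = -18*d^3 - 6*d^2 + 12*d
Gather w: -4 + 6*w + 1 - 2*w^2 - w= -2*w^2 + 5*w - 3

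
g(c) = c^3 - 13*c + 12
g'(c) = 3*c^2 - 13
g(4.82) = 61.32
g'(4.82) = 56.70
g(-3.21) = 20.65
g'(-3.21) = 17.91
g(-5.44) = -78.27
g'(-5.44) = 75.78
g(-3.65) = 10.82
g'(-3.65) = 26.97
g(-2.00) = 30.00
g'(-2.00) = -1.00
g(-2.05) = 30.03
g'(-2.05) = -0.39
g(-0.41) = 17.26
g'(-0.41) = -12.50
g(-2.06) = 30.04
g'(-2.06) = -0.27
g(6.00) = 150.00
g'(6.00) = 95.00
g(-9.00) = -600.00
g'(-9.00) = 230.00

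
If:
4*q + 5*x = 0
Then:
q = -5*x/4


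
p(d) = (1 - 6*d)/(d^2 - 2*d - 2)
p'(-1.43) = 3.45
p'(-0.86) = 95.43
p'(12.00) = 0.06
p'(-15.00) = 0.02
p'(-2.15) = 0.96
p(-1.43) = 3.30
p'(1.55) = 3.48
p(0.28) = 0.27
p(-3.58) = 1.25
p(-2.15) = 2.01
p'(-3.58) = 0.30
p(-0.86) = 13.40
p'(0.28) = 2.26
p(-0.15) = -1.13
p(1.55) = 3.08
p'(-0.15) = 5.13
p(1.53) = 3.01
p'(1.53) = 3.38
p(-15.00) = 0.36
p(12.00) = -0.60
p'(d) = (1 - 6*d)*(2 - 2*d)/(d^2 - 2*d - 2)^2 - 6/(d^2 - 2*d - 2)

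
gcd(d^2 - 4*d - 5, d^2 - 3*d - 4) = d + 1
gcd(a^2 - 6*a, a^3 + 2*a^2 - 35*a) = a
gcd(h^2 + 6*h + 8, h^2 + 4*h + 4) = h + 2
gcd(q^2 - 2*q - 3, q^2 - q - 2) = q + 1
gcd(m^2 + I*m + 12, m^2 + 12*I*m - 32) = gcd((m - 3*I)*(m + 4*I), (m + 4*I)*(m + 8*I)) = m + 4*I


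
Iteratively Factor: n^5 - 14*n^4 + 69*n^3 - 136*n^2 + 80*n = (n - 4)*(n^4 - 10*n^3 + 29*n^2 - 20*n) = (n - 4)^2*(n^3 - 6*n^2 + 5*n) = (n - 5)*(n - 4)^2*(n^2 - n) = n*(n - 5)*(n - 4)^2*(n - 1)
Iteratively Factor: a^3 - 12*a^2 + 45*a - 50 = (a - 5)*(a^2 - 7*a + 10) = (a - 5)*(a - 2)*(a - 5)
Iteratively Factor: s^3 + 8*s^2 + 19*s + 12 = (s + 1)*(s^2 + 7*s + 12) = (s + 1)*(s + 3)*(s + 4)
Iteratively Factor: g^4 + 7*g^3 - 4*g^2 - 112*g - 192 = (g - 4)*(g^3 + 11*g^2 + 40*g + 48) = (g - 4)*(g + 3)*(g^2 + 8*g + 16) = (g - 4)*(g + 3)*(g + 4)*(g + 4)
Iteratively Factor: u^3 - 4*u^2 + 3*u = (u - 3)*(u^2 - u) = u*(u - 3)*(u - 1)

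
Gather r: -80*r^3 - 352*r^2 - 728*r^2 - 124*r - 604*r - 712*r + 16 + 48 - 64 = -80*r^3 - 1080*r^2 - 1440*r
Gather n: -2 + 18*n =18*n - 2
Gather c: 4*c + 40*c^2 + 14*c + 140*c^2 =180*c^2 + 18*c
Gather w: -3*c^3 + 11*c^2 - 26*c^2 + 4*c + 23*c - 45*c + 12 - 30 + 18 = -3*c^3 - 15*c^2 - 18*c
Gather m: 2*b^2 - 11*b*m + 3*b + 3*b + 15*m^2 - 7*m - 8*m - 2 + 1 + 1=2*b^2 + 6*b + 15*m^2 + m*(-11*b - 15)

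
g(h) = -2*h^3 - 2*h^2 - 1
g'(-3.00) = -42.00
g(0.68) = -2.55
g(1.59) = -14.10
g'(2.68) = -53.81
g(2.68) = -53.86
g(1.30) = -8.77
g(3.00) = -73.00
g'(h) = -6*h^2 - 4*h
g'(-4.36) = -96.62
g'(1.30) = -15.34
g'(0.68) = -5.49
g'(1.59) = -21.53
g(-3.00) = 35.00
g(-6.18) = 394.67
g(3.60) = -120.23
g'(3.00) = -66.00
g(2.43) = -41.51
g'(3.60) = -92.16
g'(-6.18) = -204.43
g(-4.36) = 126.74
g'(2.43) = -45.15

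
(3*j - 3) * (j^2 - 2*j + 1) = 3*j^3 - 9*j^2 + 9*j - 3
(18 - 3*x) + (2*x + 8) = 26 - x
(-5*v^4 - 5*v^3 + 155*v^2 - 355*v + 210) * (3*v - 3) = -15*v^5 + 480*v^3 - 1530*v^2 + 1695*v - 630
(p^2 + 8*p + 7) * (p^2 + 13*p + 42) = p^4 + 21*p^3 + 153*p^2 + 427*p + 294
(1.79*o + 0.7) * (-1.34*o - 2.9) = -2.3986*o^2 - 6.129*o - 2.03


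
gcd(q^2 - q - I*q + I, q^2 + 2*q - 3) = q - 1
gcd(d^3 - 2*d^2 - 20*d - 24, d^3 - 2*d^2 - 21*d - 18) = d - 6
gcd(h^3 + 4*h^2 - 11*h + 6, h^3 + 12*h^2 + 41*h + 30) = h + 6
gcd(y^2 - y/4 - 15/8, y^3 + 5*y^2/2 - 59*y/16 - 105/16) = y + 5/4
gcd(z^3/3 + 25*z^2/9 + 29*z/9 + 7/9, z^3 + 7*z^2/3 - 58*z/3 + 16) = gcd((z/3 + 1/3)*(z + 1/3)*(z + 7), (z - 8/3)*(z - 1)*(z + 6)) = 1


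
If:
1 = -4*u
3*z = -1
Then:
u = -1/4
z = -1/3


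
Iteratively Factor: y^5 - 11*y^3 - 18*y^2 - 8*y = (y)*(y^4 - 11*y^2 - 18*y - 8) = y*(y + 1)*(y^3 - y^2 - 10*y - 8) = y*(y - 4)*(y + 1)*(y^2 + 3*y + 2) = y*(y - 4)*(y + 1)*(y + 2)*(y + 1)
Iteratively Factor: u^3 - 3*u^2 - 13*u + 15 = (u + 3)*(u^2 - 6*u + 5) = (u - 1)*(u + 3)*(u - 5)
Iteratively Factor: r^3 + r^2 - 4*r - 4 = (r + 1)*(r^2 - 4) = (r - 2)*(r + 1)*(r + 2)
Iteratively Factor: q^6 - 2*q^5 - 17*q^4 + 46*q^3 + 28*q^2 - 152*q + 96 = (q - 3)*(q^5 + q^4 - 14*q^3 + 4*q^2 + 40*q - 32) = (q - 3)*(q + 4)*(q^4 - 3*q^3 - 2*q^2 + 12*q - 8) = (q - 3)*(q - 2)*(q + 4)*(q^3 - q^2 - 4*q + 4) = (q - 3)*(q - 2)^2*(q + 4)*(q^2 + q - 2) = (q - 3)*(q - 2)^2*(q - 1)*(q + 4)*(q + 2)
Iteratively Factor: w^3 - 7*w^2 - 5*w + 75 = (w - 5)*(w^2 - 2*w - 15) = (w - 5)*(w + 3)*(w - 5)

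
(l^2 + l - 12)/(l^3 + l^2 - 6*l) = (l^2 + l - 12)/(l*(l^2 + l - 6))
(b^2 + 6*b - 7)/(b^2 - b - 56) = (b - 1)/(b - 8)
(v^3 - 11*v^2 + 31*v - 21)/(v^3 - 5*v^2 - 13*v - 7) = (v^2 - 4*v + 3)/(v^2 + 2*v + 1)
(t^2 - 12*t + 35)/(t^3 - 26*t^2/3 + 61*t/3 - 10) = 3*(t - 7)/(3*t^2 - 11*t + 6)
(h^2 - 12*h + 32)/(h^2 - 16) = (h - 8)/(h + 4)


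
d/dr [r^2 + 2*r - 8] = 2*r + 2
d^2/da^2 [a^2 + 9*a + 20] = 2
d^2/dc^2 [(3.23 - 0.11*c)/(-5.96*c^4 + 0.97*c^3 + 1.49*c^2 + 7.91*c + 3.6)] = (46.888512*c^7 - 2304.870272*c^6 + 554.95821*c^5 + 511.905846*c^4 + 580.405836*c^3 - 1027.966464*c^2 - 164.276022*c - 375.803206)/(211.708736*c^12 - 103.367856*c^11 - 141.95826*c^10 - 792.156313*c^9 - 73.7679630000001*c^8 + 517.549656*c^7 + 1228.470661*c^6 + 752.327136*c^5 - 237.662007*c^4 - 787.202711*c^3 - 733.66668*c^2 - 307.5408*c - 46.656)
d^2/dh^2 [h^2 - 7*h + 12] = 2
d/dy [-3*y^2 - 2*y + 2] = -6*y - 2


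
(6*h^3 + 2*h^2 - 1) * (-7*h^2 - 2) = -42*h^5 - 14*h^4 - 12*h^3 + 3*h^2 + 2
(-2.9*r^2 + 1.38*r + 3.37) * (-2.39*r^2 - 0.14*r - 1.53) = 6.931*r^4 - 2.8922*r^3 - 3.8105*r^2 - 2.5832*r - 5.1561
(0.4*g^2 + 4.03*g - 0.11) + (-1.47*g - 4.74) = 0.4*g^2 + 2.56*g - 4.85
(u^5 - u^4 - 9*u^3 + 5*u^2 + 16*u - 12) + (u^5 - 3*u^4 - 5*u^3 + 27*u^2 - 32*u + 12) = 2*u^5 - 4*u^4 - 14*u^3 + 32*u^2 - 16*u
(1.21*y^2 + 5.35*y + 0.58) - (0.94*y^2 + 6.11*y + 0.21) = 0.27*y^2 - 0.760000000000001*y + 0.37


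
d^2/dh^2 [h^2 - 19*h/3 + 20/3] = 2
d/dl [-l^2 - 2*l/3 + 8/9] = -2*l - 2/3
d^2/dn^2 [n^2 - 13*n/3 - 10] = 2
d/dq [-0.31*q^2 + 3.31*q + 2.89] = 3.31 - 0.62*q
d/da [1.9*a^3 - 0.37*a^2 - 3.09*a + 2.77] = 5.7*a^2 - 0.74*a - 3.09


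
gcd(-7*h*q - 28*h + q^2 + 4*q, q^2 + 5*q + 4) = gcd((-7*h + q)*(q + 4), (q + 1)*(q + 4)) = q + 4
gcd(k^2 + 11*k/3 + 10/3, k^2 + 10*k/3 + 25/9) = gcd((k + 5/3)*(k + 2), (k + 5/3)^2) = k + 5/3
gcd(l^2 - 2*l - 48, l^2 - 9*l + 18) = 1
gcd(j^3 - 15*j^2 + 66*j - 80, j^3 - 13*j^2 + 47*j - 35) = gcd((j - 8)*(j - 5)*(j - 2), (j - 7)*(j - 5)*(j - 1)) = j - 5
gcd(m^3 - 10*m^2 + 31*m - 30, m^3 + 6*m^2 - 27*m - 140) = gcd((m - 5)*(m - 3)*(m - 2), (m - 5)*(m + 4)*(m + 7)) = m - 5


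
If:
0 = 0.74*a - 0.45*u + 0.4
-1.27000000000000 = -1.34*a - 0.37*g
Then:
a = 0.608108108108108*u - 0.540540540540541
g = 5.39006574141709 - 2.20233747260774*u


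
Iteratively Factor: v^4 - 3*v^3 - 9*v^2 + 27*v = (v)*(v^3 - 3*v^2 - 9*v + 27) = v*(v - 3)*(v^2 - 9) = v*(v - 3)^2*(v + 3)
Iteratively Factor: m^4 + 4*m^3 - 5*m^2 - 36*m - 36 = (m - 3)*(m^3 + 7*m^2 + 16*m + 12) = (m - 3)*(m + 2)*(m^2 + 5*m + 6) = (m - 3)*(m + 2)*(m + 3)*(m + 2)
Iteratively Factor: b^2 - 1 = (b - 1)*(b + 1)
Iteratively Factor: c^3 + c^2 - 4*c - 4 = (c + 2)*(c^2 - c - 2) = (c + 1)*(c + 2)*(c - 2)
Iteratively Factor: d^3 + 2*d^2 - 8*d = (d)*(d^2 + 2*d - 8) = d*(d - 2)*(d + 4)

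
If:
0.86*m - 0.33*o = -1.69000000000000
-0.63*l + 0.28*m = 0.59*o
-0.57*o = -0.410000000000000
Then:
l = -1.42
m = -1.69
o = 0.72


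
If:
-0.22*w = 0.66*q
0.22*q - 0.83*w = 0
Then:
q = 0.00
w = 0.00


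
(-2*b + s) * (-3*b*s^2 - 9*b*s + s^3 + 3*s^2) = 6*b^2*s^2 + 18*b^2*s - 5*b*s^3 - 15*b*s^2 + s^4 + 3*s^3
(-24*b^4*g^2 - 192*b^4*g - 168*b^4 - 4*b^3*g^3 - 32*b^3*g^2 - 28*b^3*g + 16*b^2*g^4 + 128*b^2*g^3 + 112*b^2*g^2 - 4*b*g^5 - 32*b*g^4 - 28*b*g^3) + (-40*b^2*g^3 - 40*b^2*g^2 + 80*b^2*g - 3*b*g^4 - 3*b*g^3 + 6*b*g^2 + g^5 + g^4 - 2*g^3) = -24*b^4*g^2 - 192*b^4*g - 168*b^4 - 4*b^3*g^3 - 32*b^3*g^2 - 28*b^3*g + 16*b^2*g^4 + 88*b^2*g^3 + 72*b^2*g^2 + 80*b^2*g - 4*b*g^5 - 35*b*g^4 - 31*b*g^3 + 6*b*g^2 + g^5 + g^4 - 2*g^3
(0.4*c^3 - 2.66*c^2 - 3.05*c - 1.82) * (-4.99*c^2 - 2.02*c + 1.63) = -1.996*c^5 + 12.4654*c^4 + 21.2447*c^3 + 10.907*c^2 - 1.2951*c - 2.9666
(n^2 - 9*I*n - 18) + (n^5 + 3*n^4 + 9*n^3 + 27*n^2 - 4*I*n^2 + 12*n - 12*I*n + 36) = n^5 + 3*n^4 + 9*n^3 + 28*n^2 - 4*I*n^2 + 12*n - 21*I*n + 18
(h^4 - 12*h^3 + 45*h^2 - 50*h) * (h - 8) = h^5 - 20*h^4 + 141*h^3 - 410*h^2 + 400*h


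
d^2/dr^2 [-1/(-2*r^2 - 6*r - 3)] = 4*(-2*r^2 - 6*r + 2*(2*r + 3)^2 - 3)/(2*r^2 + 6*r + 3)^3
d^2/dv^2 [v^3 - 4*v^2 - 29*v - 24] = 6*v - 8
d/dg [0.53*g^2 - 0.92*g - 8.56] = 1.06*g - 0.92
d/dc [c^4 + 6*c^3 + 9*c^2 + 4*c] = 4*c^3 + 18*c^2 + 18*c + 4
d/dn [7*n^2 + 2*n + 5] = 14*n + 2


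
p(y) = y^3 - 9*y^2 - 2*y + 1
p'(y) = 3*y^2 - 18*y - 2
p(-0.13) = 1.11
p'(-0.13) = 0.39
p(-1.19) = -11.05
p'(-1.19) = 23.67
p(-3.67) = -162.31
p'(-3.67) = 104.47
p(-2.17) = -47.26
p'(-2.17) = 51.19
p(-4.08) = -208.57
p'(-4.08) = 121.38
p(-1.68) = -25.78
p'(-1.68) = 36.71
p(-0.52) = -0.53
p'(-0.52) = 8.17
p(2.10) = -33.63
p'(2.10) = -26.57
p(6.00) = -119.00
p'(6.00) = -2.00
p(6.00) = -119.00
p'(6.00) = -2.00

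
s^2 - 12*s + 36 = (s - 6)^2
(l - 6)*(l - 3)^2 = l^3 - 12*l^2 + 45*l - 54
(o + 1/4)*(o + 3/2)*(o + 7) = o^3 + 35*o^2/4 + 101*o/8 + 21/8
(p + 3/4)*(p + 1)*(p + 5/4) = p^3 + 3*p^2 + 47*p/16 + 15/16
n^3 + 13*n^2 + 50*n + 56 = (n + 2)*(n + 4)*(n + 7)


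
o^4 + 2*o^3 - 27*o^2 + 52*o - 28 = (o - 2)^2*(o - 1)*(o + 7)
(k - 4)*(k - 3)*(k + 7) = k^3 - 37*k + 84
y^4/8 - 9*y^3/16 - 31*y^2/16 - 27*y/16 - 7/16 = (y/4 + 1/4)*(y/2 + 1/4)*(y - 7)*(y + 1)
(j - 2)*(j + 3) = j^2 + j - 6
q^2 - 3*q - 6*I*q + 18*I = (q - 3)*(q - 6*I)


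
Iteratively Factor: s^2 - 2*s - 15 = (s - 5)*(s + 3)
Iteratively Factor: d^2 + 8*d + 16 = (d + 4)*(d + 4)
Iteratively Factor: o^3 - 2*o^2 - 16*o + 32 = (o + 4)*(o^2 - 6*o + 8) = (o - 2)*(o + 4)*(o - 4)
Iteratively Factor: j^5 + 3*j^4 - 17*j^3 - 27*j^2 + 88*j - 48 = (j - 1)*(j^4 + 4*j^3 - 13*j^2 - 40*j + 48) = (j - 3)*(j - 1)*(j^3 + 7*j^2 + 8*j - 16) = (j - 3)*(j - 1)*(j + 4)*(j^2 + 3*j - 4) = (j - 3)*(j - 1)*(j + 4)^2*(j - 1)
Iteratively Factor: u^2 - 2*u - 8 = (u - 4)*(u + 2)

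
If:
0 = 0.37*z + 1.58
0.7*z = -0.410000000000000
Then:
No Solution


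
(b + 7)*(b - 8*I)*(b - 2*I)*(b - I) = b^4 + 7*b^3 - 11*I*b^3 - 26*b^2 - 77*I*b^2 - 182*b + 16*I*b + 112*I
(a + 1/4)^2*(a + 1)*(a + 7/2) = a^4 + 5*a^3 + 93*a^2/16 + 65*a/32 + 7/32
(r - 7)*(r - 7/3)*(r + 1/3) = r^3 - 9*r^2 + 119*r/9 + 49/9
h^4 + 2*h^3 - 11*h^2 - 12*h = h*(h - 3)*(h + 1)*(h + 4)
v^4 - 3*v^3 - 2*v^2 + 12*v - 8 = (v - 2)^2*(v - 1)*(v + 2)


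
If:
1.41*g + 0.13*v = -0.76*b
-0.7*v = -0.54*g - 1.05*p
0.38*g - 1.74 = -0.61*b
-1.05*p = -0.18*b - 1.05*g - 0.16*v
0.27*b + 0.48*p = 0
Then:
No Solution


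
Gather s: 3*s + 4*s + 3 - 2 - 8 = 7*s - 7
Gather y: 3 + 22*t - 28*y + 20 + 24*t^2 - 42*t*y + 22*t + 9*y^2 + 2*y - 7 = 24*t^2 + 44*t + 9*y^2 + y*(-42*t - 26) + 16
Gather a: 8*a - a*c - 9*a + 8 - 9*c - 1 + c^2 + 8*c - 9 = a*(-c - 1) + c^2 - c - 2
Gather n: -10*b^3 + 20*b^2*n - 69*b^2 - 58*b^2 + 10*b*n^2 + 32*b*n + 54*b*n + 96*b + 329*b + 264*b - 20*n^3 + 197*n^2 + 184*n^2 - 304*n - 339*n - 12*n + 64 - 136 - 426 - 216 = -10*b^3 - 127*b^2 + 689*b - 20*n^3 + n^2*(10*b + 381) + n*(20*b^2 + 86*b - 655) - 714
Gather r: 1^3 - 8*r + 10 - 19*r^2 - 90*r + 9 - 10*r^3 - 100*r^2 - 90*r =-10*r^3 - 119*r^2 - 188*r + 20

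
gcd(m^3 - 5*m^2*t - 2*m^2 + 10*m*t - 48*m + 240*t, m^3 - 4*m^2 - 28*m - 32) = m - 8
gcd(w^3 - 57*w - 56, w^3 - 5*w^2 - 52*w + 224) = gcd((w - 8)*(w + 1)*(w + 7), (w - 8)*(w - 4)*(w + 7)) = w^2 - w - 56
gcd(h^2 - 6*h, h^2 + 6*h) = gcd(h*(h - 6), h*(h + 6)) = h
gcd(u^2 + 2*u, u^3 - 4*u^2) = u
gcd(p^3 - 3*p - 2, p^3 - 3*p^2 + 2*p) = p - 2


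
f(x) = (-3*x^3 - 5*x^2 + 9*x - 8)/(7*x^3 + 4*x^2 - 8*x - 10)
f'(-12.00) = 0.00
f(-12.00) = -0.38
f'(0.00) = -1.54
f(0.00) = 0.80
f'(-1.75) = 2.20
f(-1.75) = 1.08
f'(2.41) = 0.17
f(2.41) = -0.62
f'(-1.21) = 4.64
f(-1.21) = 3.04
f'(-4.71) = 0.06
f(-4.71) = -0.25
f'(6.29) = 0.01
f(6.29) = -0.49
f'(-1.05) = 2.89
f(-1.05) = 3.68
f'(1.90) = 0.63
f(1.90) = -0.79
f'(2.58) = 0.13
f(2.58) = -0.60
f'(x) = (-21*x^2 - 8*x + 8)*(-3*x^3 - 5*x^2 + 9*x - 8)/(7*x^3 + 4*x^2 - 8*x - 10)^2 + (-9*x^2 - 10*x + 9)/(7*x^3 + 4*x^2 - 8*x - 10) = (23*x^4 - 78*x^3 + 262*x^2 + 164*x - 154)/(49*x^6 + 56*x^5 - 96*x^4 - 204*x^3 - 16*x^2 + 160*x + 100)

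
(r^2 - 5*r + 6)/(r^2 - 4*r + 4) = (r - 3)/(r - 2)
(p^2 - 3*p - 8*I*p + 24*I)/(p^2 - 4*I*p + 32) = (p - 3)/(p + 4*I)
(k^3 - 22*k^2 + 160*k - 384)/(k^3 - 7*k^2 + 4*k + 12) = (k^2 - 16*k + 64)/(k^2 - k - 2)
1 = 1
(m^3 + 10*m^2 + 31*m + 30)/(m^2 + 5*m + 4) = (m^3 + 10*m^2 + 31*m + 30)/(m^2 + 5*m + 4)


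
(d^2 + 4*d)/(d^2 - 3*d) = (d + 4)/(d - 3)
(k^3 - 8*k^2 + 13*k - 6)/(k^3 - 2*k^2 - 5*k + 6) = (k^2 - 7*k + 6)/(k^2 - k - 6)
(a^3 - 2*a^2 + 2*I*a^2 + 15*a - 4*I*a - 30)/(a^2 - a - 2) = (a^2 + 2*I*a + 15)/(a + 1)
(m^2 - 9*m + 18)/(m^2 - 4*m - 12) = (m - 3)/(m + 2)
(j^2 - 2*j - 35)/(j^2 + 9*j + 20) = (j - 7)/(j + 4)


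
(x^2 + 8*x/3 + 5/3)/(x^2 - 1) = (x + 5/3)/(x - 1)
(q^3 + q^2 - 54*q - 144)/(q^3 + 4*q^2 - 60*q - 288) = (q + 3)/(q + 6)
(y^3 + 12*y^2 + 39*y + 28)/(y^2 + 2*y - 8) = (y^2 + 8*y + 7)/(y - 2)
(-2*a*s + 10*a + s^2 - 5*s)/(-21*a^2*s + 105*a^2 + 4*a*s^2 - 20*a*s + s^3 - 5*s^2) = (-2*a + s)/(-21*a^2 + 4*a*s + s^2)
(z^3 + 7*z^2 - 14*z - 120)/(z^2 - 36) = (z^2 + z - 20)/(z - 6)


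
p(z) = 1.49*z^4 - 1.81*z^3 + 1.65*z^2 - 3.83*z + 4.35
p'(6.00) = 1107.85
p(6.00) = 1580.85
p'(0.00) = -3.83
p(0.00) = 4.35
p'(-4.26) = -577.19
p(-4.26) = 681.25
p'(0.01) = -3.80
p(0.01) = 4.31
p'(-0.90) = -15.54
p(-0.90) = 11.43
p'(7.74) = 2459.98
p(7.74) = 4581.78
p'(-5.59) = -1233.03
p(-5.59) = 1848.39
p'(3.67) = 229.75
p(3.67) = 193.35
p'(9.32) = 4380.23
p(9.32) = 9888.84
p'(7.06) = 1846.12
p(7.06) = 3124.35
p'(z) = 5.96*z^3 - 5.43*z^2 + 3.3*z - 3.83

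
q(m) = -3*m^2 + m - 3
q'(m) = 1 - 6*m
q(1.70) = -9.97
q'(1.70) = -9.20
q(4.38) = -56.17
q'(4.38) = -25.28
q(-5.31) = -92.90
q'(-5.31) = 32.86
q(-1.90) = -15.73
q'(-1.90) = 12.40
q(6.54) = -124.77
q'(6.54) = -38.24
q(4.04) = -47.92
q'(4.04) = -23.24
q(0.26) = -2.94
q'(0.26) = -0.56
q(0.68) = -3.71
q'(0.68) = -3.08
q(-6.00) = -117.00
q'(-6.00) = 37.00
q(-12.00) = -447.00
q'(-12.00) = 73.00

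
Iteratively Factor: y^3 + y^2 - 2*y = (y)*(y^2 + y - 2) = y*(y - 1)*(y + 2)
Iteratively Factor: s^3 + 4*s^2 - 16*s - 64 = (s + 4)*(s^2 - 16) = (s - 4)*(s + 4)*(s + 4)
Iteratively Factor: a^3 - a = (a)*(a^2 - 1) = a*(a + 1)*(a - 1)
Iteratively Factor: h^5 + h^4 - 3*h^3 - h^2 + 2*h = (h - 1)*(h^4 + 2*h^3 - h^2 - 2*h) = (h - 1)*(h + 1)*(h^3 + h^2 - 2*h) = (h - 1)*(h + 1)*(h + 2)*(h^2 - h) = (h - 1)^2*(h + 1)*(h + 2)*(h)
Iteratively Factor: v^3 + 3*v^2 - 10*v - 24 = (v + 2)*(v^2 + v - 12) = (v - 3)*(v + 2)*(v + 4)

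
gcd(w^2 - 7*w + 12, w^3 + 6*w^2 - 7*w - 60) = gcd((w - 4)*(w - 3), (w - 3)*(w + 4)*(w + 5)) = w - 3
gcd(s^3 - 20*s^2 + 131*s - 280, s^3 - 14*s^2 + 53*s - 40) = s^2 - 13*s + 40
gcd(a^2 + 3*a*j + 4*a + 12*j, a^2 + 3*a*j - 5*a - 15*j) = a + 3*j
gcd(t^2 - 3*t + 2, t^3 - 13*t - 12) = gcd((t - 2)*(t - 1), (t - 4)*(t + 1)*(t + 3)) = 1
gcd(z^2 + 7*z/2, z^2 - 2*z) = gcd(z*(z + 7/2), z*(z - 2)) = z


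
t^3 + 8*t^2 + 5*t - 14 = (t - 1)*(t + 2)*(t + 7)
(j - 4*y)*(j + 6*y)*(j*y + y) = j^3*y + 2*j^2*y^2 + j^2*y - 24*j*y^3 + 2*j*y^2 - 24*y^3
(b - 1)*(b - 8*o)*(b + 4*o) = b^3 - 4*b^2*o - b^2 - 32*b*o^2 + 4*b*o + 32*o^2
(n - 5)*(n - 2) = n^2 - 7*n + 10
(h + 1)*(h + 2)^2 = h^3 + 5*h^2 + 8*h + 4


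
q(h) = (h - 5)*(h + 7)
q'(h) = 2*h + 2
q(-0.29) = -35.50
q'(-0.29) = 1.42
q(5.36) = 4.45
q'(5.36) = 12.72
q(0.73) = -33.01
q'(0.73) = 3.46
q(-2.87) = -32.50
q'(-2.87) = -3.74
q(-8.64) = 22.37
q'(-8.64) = -15.28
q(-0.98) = -36.00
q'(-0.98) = 0.04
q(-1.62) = -35.62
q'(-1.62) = -1.24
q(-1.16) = -35.97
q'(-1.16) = -0.32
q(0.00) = -35.00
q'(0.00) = 2.00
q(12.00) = 133.00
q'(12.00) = 26.00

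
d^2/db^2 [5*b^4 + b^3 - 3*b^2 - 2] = 60*b^2 + 6*b - 6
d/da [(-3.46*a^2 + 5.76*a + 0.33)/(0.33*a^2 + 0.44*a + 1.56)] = (-3.4232*a^2 - 11.013*a + 8.8404)/(0.1089*a^4 + 0.2904*a^3 + 1.2232*a^2 + 1.3728*a + 2.4336)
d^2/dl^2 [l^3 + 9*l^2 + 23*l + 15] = 6*l + 18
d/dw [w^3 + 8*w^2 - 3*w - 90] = 3*w^2 + 16*w - 3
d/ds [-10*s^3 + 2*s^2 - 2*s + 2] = -30*s^2 + 4*s - 2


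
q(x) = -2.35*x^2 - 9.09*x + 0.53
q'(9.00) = -51.39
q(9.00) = -271.63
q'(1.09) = -14.21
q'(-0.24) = -7.96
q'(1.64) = -16.80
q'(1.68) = -16.99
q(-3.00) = 6.65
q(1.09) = -12.17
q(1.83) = -23.97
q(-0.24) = 2.58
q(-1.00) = 7.27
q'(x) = -4.7*x - 9.09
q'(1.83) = -17.69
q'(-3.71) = 8.35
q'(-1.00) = -4.39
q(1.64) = -20.70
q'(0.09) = -9.51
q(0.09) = -0.31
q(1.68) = -21.37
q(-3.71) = 1.91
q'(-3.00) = 5.01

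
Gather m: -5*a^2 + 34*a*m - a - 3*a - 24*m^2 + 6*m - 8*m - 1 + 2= -5*a^2 - 4*a - 24*m^2 + m*(34*a - 2) + 1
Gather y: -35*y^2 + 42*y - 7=-35*y^2 + 42*y - 7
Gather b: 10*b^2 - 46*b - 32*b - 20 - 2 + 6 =10*b^2 - 78*b - 16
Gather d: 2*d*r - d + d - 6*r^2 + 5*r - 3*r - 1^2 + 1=2*d*r - 6*r^2 + 2*r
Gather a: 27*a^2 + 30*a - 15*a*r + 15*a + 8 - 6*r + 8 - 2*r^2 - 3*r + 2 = 27*a^2 + a*(45 - 15*r) - 2*r^2 - 9*r + 18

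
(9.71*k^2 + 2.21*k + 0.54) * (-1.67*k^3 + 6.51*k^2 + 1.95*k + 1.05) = -16.2157*k^5 + 59.5214*k^4 + 32.4198*k^3 + 18.0204*k^2 + 3.3735*k + 0.567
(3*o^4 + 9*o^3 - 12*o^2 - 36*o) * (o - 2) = 3*o^5 + 3*o^4 - 30*o^3 - 12*o^2 + 72*o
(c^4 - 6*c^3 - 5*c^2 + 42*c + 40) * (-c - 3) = -c^5 + 3*c^4 + 23*c^3 - 27*c^2 - 166*c - 120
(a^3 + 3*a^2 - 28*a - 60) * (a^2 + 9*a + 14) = a^5 + 12*a^4 + 13*a^3 - 270*a^2 - 932*a - 840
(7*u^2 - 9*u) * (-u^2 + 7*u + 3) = -7*u^4 + 58*u^3 - 42*u^2 - 27*u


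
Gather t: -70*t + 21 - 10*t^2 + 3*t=-10*t^2 - 67*t + 21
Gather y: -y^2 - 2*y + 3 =-y^2 - 2*y + 3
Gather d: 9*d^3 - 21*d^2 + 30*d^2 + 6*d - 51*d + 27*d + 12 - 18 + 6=9*d^3 + 9*d^2 - 18*d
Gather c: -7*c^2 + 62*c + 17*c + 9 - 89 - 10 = -7*c^2 + 79*c - 90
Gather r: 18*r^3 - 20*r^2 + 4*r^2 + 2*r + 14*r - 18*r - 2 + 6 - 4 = 18*r^3 - 16*r^2 - 2*r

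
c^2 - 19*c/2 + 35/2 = (c - 7)*(c - 5/2)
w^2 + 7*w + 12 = (w + 3)*(w + 4)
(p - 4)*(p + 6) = p^2 + 2*p - 24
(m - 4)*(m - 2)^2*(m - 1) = m^4 - 9*m^3 + 28*m^2 - 36*m + 16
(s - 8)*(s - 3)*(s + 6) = s^3 - 5*s^2 - 42*s + 144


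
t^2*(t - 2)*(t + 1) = t^4 - t^3 - 2*t^2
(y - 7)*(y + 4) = y^2 - 3*y - 28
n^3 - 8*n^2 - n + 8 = (n - 8)*(n - 1)*(n + 1)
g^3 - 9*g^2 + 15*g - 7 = (g - 7)*(g - 1)^2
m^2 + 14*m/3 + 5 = (m + 5/3)*(m + 3)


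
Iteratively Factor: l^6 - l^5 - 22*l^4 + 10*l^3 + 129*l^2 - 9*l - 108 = (l - 1)*(l^5 - 22*l^3 - 12*l^2 + 117*l + 108) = (l - 4)*(l - 1)*(l^4 + 4*l^3 - 6*l^2 - 36*l - 27) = (l - 4)*(l - 1)*(l + 3)*(l^3 + l^2 - 9*l - 9) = (l - 4)*(l - 3)*(l - 1)*(l + 3)*(l^2 + 4*l + 3) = (l - 4)*(l - 3)*(l - 1)*(l + 3)^2*(l + 1)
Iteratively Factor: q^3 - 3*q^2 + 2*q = (q - 1)*(q^2 - 2*q) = q*(q - 1)*(q - 2)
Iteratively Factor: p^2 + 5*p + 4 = (p + 4)*(p + 1)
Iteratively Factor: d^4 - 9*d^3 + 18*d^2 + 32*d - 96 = (d - 4)*(d^3 - 5*d^2 - 2*d + 24) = (d - 4)^2*(d^2 - d - 6) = (d - 4)^2*(d + 2)*(d - 3)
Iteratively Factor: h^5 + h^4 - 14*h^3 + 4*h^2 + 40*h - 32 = (h + 2)*(h^4 - h^3 - 12*h^2 + 28*h - 16) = (h - 2)*(h + 2)*(h^3 + h^2 - 10*h + 8) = (h - 2)*(h + 2)*(h + 4)*(h^2 - 3*h + 2) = (h - 2)^2*(h + 2)*(h + 4)*(h - 1)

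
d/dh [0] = 0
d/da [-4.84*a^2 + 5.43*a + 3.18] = 5.43 - 9.68*a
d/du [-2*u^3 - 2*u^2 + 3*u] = -6*u^2 - 4*u + 3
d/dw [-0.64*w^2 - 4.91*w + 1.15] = -1.28*w - 4.91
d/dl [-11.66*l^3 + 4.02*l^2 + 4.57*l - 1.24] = -34.98*l^2 + 8.04*l + 4.57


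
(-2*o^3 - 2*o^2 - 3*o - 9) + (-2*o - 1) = -2*o^3 - 2*o^2 - 5*o - 10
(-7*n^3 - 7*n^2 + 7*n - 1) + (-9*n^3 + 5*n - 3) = -16*n^3 - 7*n^2 + 12*n - 4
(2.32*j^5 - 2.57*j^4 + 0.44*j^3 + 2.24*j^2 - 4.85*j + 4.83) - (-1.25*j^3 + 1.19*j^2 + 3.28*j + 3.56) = 2.32*j^5 - 2.57*j^4 + 1.69*j^3 + 1.05*j^2 - 8.13*j + 1.27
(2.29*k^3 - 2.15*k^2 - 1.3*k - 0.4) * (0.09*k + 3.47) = 0.2061*k^4 + 7.7528*k^3 - 7.5775*k^2 - 4.547*k - 1.388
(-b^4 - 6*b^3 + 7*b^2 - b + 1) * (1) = -b^4 - 6*b^3 + 7*b^2 - b + 1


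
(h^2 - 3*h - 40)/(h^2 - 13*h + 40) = (h + 5)/(h - 5)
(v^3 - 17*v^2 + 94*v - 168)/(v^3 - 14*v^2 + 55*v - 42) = (v - 4)/(v - 1)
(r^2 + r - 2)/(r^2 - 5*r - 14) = (r - 1)/(r - 7)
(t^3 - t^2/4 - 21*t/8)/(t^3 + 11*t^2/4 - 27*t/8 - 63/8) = t/(t + 3)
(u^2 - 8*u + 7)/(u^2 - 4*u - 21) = (u - 1)/(u + 3)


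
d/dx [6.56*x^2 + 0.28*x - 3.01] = 13.12*x + 0.28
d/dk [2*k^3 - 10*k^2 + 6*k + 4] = 6*k^2 - 20*k + 6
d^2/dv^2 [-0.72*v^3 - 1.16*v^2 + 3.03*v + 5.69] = -4.32*v - 2.32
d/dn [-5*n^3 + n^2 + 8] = n*(2 - 15*n)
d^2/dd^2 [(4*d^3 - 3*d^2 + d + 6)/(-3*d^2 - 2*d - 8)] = 2*(53*d^3 - 570*d^2 - 804*d + 328)/(27*d^6 + 54*d^5 + 252*d^4 + 296*d^3 + 672*d^2 + 384*d + 512)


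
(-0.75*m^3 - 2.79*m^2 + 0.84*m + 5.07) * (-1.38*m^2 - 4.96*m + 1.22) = 1.035*m^5 + 7.5702*m^4 + 11.7642*m^3 - 14.5668*m^2 - 24.1224*m + 6.1854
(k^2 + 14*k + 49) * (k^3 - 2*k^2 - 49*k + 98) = k^5 + 12*k^4 - 28*k^3 - 686*k^2 - 1029*k + 4802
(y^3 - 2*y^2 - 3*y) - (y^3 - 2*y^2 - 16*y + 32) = 13*y - 32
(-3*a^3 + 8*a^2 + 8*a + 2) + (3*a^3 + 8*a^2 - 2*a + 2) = 16*a^2 + 6*a + 4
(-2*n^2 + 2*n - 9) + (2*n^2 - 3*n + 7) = -n - 2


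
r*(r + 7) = r^2 + 7*r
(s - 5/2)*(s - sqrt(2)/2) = s^2 - 5*s/2 - sqrt(2)*s/2 + 5*sqrt(2)/4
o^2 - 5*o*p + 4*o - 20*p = (o + 4)*(o - 5*p)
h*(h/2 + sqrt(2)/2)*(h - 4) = h^3/2 - 2*h^2 + sqrt(2)*h^2/2 - 2*sqrt(2)*h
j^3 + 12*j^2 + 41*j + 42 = (j + 2)*(j + 3)*(j + 7)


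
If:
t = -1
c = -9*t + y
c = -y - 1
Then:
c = 4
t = -1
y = -5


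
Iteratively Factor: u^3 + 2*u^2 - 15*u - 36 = (u + 3)*(u^2 - u - 12) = (u - 4)*(u + 3)*(u + 3)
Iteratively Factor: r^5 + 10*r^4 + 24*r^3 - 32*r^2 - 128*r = (r - 2)*(r^4 + 12*r^3 + 48*r^2 + 64*r) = r*(r - 2)*(r^3 + 12*r^2 + 48*r + 64) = r*(r - 2)*(r + 4)*(r^2 + 8*r + 16) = r*(r - 2)*(r + 4)^2*(r + 4)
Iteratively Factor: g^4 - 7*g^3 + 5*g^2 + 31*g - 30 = (g + 2)*(g^3 - 9*g^2 + 23*g - 15) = (g - 1)*(g + 2)*(g^2 - 8*g + 15) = (g - 3)*(g - 1)*(g + 2)*(g - 5)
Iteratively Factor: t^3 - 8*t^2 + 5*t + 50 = (t + 2)*(t^2 - 10*t + 25) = (t - 5)*(t + 2)*(t - 5)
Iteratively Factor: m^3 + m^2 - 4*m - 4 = (m - 2)*(m^2 + 3*m + 2) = (m - 2)*(m + 2)*(m + 1)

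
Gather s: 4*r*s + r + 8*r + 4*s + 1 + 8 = 9*r + s*(4*r + 4) + 9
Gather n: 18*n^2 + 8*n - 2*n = 18*n^2 + 6*n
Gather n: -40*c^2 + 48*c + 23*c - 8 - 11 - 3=-40*c^2 + 71*c - 22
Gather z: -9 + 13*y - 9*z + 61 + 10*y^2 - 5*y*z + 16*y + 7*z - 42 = 10*y^2 + 29*y + z*(-5*y - 2) + 10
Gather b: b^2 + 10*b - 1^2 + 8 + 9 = b^2 + 10*b + 16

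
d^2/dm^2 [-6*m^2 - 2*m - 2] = -12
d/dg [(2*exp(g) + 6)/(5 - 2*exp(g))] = 22*exp(g)/(2*exp(g) - 5)^2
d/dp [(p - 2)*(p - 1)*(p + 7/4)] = 3*p^2 - 5*p/2 - 13/4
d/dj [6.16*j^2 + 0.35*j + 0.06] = 12.32*j + 0.35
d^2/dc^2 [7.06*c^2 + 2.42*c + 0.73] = 14.1200000000000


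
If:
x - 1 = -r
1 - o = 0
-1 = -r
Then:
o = 1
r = 1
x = 0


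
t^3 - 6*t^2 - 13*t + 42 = (t - 7)*(t - 2)*(t + 3)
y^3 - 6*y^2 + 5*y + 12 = (y - 4)*(y - 3)*(y + 1)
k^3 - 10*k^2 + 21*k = k*(k - 7)*(k - 3)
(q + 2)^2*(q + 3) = q^3 + 7*q^2 + 16*q + 12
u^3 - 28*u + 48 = (u - 4)*(u - 2)*(u + 6)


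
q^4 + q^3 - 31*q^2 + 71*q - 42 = (q - 3)*(q - 2)*(q - 1)*(q + 7)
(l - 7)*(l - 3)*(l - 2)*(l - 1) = l^4 - 13*l^3 + 53*l^2 - 83*l + 42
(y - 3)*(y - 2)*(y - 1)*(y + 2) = y^4 - 4*y^3 - y^2 + 16*y - 12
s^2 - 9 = (s - 3)*(s + 3)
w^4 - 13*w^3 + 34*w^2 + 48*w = w*(w - 8)*(w - 6)*(w + 1)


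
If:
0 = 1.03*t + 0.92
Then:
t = -0.89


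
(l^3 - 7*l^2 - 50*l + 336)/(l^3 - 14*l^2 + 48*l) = (l + 7)/l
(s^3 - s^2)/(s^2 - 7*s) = s*(s - 1)/(s - 7)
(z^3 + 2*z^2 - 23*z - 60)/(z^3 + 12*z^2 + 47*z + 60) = (z - 5)/(z + 5)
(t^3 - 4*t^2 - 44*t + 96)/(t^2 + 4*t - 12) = t - 8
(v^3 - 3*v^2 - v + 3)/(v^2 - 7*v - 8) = (v^2 - 4*v + 3)/(v - 8)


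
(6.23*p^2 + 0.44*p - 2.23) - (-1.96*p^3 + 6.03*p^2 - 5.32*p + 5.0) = 1.96*p^3 + 0.2*p^2 + 5.76*p - 7.23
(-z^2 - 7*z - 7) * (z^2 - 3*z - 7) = -z^4 - 4*z^3 + 21*z^2 + 70*z + 49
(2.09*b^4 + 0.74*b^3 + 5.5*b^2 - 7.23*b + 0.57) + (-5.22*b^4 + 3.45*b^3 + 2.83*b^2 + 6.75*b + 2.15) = -3.13*b^4 + 4.19*b^3 + 8.33*b^2 - 0.48*b + 2.72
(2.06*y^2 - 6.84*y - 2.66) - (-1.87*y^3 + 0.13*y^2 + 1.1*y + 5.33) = 1.87*y^3 + 1.93*y^2 - 7.94*y - 7.99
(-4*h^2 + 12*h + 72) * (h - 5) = -4*h^3 + 32*h^2 + 12*h - 360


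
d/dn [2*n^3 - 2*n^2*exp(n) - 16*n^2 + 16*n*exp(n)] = -2*n^2*exp(n) + 6*n^2 + 12*n*exp(n) - 32*n + 16*exp(n)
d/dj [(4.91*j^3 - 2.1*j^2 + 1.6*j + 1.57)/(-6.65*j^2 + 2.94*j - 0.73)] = (-32.6515*j^4 + 28.8708*j^3 - 6.2869*j^2 + 23.947*j - 5.7838)/(44.2225*j^4 - 39.102*j^3 + 18.3526*j^2 - 4.2924*j + 0.5329)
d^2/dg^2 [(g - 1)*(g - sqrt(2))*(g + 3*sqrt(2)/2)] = 6*g - 2 + sqrt(2)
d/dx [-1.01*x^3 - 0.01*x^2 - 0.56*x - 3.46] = -3.03*x^2 - 0.02*x - 0.56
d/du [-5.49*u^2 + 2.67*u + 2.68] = 2.67 - 10.98*u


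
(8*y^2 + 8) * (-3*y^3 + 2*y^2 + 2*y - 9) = -24*y^5 + 16*y^4 - 8*y^3 - 56*y^2 + 16*y - 72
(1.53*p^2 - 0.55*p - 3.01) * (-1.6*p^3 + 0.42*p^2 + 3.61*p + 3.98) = -2.448*p^5 + 1.5226*p^4 + 10.1083*p^3 + 2.8397*p^2 - 13.0551*p - 11.9798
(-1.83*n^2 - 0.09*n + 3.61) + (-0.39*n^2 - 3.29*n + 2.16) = -2.22*n^2 - 3.38*n + 5.77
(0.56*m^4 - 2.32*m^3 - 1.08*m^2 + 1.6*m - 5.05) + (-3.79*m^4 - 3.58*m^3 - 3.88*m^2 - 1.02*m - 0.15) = -3.23*m^4 - 5.9*m^3 - 4.96*m^2 + 0.58*m - 5.2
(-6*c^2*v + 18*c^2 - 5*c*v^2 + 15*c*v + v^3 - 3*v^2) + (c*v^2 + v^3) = -6*c^2*v + 18*c^2 - 4*c*v^2 + 15*c*v + 2*v^3 - 3*v^2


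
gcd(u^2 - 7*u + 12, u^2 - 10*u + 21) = u - 3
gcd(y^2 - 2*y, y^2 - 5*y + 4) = 1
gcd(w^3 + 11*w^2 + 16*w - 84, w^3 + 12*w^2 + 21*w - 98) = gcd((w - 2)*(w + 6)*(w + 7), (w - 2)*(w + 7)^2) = w^2 + 5*w - 14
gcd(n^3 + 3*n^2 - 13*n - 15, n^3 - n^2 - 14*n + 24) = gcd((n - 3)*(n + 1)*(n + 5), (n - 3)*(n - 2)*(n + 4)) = n - 3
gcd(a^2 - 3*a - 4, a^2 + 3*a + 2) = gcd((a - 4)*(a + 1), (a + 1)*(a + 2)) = a + 1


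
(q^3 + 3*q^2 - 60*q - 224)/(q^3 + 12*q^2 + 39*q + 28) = (q - 8)/(q + 1)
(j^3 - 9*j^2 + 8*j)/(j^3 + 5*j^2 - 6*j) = (j - 8)/(j + 6)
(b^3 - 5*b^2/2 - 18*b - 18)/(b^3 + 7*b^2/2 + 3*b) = (b - 6)/b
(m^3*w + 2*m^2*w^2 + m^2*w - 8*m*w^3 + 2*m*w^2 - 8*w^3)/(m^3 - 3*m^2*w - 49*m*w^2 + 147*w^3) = w*(m^3 + 2*m^2*w + m^2 - 8*m*w^2 + 2*m*w - 8*w^2)/(m^3 - 3*m^2*w - 49*m*w^2 + 147*w^3)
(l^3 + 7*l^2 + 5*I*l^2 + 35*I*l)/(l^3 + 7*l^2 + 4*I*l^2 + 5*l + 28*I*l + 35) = l/(l - I)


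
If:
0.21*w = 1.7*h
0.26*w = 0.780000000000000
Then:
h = 0.37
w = 3.00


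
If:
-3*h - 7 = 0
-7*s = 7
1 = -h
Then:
No Solution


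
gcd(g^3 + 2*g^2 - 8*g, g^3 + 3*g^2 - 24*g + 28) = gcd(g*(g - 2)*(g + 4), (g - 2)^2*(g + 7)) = g - 2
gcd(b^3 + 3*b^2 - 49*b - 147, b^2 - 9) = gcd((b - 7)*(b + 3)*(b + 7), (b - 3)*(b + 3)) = b + 3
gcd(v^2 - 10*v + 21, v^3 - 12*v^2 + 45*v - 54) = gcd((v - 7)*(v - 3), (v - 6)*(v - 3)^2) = v - 3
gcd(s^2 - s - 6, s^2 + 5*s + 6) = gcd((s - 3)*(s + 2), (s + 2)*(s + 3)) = s + 2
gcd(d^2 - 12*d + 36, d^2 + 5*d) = 1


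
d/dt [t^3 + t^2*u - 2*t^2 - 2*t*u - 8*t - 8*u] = 3*t^2 + 2*t*u - 4*t - 2*u - 8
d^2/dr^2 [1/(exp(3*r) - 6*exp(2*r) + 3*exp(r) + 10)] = 3*((-3*exp(2*r) + 8*exp(r) - 1)*(exp(3*r) - 6*exp(2*r) + 3*exp(r) + 10) + 6*(exp(2*r) - 4*exp(r) + 1)^2*exp(r))*exp(r)/(exp(3*r) - 6*exp(2*r) + 3*exp(r) + 10)^3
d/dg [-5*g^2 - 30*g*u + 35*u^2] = -10*g - 30*u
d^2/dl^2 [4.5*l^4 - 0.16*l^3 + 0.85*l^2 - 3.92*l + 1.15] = 54.0*l^2 - 0.96*l + 1.7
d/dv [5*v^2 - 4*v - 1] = 10*v - 4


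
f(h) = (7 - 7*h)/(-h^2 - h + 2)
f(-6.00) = -1.75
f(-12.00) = -0.70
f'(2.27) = -0.38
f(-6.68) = -1.50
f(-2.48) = -14.58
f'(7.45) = -0.08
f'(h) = (7 - 7*h)*(2*h + 1)/(-h^2 - h + 2)^2 - 7/(-h^2 - h + 2)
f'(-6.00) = -0.44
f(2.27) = 1.64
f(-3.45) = -4.83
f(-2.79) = -8.86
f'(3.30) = -0.25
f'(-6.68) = -0.32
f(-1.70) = 23.33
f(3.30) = 1.32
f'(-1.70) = -77.78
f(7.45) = 0.74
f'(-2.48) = -30.38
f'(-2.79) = -11.22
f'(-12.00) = -0.07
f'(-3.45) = -3.33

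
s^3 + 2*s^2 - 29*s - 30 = (s - 5)*(s + 1)*(s + 6)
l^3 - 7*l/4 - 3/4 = (l - 3/2)*(l + 1/2)*(l + 1)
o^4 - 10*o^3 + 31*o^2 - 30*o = o*(o - 5)*(o - 3)*(o - 2)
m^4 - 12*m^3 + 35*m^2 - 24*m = m*(m - 8)*(m - 3)*(m - 1)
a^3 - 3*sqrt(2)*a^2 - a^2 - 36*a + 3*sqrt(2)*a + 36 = (a - 1)*(a - 6*sqrt(2))*(a + 3*sqrt(2))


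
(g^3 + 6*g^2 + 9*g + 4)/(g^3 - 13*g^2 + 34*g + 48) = (g^2 + 5*g + 4)/(g^2 - 14*g + 48)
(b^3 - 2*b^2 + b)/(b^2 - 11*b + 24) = b*(b^2 - 2*b + 1)/(b^2 - 11*b + 24)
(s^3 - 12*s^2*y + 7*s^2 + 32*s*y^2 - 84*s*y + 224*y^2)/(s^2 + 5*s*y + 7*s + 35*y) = (s^2 - 12*s*y + 32*y^2)/(s + 5*y)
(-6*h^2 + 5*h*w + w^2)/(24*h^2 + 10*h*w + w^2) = (-h + w)/(4*h + w)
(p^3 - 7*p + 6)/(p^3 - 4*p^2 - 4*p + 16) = (p^2 + 2*p - 3)/(p^2 - 2*p - 8)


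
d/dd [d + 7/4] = 1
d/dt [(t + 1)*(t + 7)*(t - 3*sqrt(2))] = 3*t^2 - 6*sqrt(2)*t + 16*t - 24*sqrt(2) + 7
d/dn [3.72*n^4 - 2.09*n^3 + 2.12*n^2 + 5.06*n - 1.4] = 14.88*n^3 - 6.27*n^2 + 4.24*n + 5.06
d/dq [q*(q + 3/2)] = 2*q + 3/2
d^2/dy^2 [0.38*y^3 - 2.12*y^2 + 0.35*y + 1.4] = 2.28*y - 4.24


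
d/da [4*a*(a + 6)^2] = 12*(a + 2)*(a + 6)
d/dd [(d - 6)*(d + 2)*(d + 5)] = 3*d^2 + 2*d - 32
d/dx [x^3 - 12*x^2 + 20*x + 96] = 3*x^2 - 24*x + 20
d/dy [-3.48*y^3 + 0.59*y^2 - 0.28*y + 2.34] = -10.44*y^2 + 1.18*y - 0.28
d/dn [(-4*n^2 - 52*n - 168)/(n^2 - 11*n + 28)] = 8*(12*n^2 + 14*n - 413)/(n^4 - 22*n^3 + 177*n^2 - 616*n + 784)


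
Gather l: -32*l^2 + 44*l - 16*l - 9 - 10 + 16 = -32*l^2 + 28*l - 3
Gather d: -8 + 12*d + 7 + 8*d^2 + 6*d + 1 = 8*d^2 + 18*d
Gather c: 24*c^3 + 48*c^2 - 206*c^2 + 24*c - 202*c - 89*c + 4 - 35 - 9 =24*c^3 - 158*c^2 - 267*c - 40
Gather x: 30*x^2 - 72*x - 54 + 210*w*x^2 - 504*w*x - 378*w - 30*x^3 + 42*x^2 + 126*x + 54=-378*w - 30*x^3 + x^2*(210*w + 72) + x*(54 - 504*w)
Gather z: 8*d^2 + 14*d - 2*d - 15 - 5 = 8*d^2 + 12*d - 20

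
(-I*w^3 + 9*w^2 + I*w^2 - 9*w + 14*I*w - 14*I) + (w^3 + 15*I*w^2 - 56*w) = w^3 - I*w^3 + 9*w^2 + 16*I*w^2 - 65*w + 14*I*w - 14*I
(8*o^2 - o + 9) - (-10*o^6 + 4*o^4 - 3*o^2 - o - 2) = 10*o^6 - 4*o^4 + 11*o^2 + 11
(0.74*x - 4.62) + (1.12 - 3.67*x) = -2.93*x - 3.5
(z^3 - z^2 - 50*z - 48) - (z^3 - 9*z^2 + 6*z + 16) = 8*z^2 - 56*z - 64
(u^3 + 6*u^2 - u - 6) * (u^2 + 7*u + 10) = u^5 + 13*u^4 + 51*u^3 + 47*u^2 - 52*u - 60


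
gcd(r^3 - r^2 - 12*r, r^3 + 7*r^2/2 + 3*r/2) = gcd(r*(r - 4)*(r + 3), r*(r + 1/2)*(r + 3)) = r^2 + 3*r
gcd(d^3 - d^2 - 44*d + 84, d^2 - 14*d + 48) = d - 6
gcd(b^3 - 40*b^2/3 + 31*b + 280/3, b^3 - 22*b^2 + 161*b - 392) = b^2 - 15*b + 56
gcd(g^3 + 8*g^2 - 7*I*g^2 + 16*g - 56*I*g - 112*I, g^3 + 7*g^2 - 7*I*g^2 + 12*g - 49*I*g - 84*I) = g^2 + g*(4 - 7*I) - 28*I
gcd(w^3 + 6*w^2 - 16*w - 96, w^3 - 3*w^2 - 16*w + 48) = w^2 - 16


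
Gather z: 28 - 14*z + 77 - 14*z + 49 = 154 - 28*z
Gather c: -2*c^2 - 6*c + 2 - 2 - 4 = -2*c^2 - 6*c - 4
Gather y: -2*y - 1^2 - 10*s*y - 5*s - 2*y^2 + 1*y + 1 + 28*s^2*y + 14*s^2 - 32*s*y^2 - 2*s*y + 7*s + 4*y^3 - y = 14*s^2 + 2*s + 4*y^3 + y^2*(-32*s - 2) + y*(28*s^2 - 12*s - 2)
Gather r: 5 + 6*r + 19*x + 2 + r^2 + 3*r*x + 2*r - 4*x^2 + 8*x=r^2 + r*(3*x + 8) - 4*x^2 + 27*x + 7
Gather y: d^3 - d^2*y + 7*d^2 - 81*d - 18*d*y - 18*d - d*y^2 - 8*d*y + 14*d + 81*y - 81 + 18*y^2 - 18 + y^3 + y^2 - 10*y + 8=d^3 + 7*d^2 - 85*d + y^3 + y^2*(19 - d) + y*(-d^2 - 26*d + 71) - 91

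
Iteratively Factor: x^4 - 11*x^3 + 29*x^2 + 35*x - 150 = (x - 5)*(x^3 - 6*x^2 - x + 30) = (x - 5)*(x + 2)*(x^2 - 8*x + 15) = (x - 5)*(x - 3)*(x + 2)*(x - 5)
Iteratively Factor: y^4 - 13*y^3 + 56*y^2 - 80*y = (y - 4)*(y^3 - 9*y^2 + 20*y) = (y - 5)*(y - 4)*(y^2 - 4*y) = y*(y - 5)*(y - 4)*(y - 4)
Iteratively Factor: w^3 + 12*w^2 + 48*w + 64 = (w + 4)*(w^2 + 8*w + 16) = (w + 4)^2*(w + 4)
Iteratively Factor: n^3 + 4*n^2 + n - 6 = (n + 3)*(n^2 + n - 2) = (n + 2)*(n + 3)*(n - 1)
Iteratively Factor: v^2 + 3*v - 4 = (v - 1)*(v + 4)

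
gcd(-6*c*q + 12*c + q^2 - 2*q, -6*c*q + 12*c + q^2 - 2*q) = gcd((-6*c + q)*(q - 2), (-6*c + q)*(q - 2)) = -6*c*q + 12*c + q^2 - 2*q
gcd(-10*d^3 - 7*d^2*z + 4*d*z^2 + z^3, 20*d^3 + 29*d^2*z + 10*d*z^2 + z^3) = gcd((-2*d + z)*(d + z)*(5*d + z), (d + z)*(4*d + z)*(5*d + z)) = 5*d^2 + 6*d*z + z^2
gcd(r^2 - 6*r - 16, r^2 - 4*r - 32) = r - 8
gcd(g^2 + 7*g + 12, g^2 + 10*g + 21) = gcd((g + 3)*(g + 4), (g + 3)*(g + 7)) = g + 3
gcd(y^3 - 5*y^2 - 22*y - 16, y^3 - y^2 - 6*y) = y + 2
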